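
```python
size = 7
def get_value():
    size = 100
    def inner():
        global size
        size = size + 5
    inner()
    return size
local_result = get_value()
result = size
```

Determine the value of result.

Step 1: Global size = 7. get_value() creates local size = 100.
Step 2: inner() declares global size and adds 5: global size = 7 + 5 = 12.
Step 3: get_value() returns its local size = 100 (unaffected by inner).
Step 4: result = global size = 12

The answer is 12.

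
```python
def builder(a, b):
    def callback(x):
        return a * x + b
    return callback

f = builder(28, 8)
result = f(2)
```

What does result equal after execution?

Step 1: builder(28, 8) captures a = 28, b = 8.
Step 2: f(2) computes 28 * 2 + 8 = 64.
Step 3: result = 64

The answer is 64.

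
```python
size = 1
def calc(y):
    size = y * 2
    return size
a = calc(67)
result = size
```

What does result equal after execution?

Step 1: Global size = 1.
Step 2: calc(67) creates local size = 67 * 2 = 134.
Step 3: Global size unchanged because no global keyword. result = 1

The answer is 1.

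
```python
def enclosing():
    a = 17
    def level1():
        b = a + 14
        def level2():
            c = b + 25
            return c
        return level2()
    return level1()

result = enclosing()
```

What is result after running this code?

Step 1: a = 17. b = a + 14 = 31.
Step 2: c = b + 25 = 31 + 25 = 56.
Step 3: result = 56

The answer is 56.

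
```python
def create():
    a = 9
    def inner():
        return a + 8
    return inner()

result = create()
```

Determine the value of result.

Step 1: create() defines a = 9.
Step 2: inner() reads a = 9 from enclosing scope, returns 9 + 8 = 17.
Step 3: result = 17

The answer is 17.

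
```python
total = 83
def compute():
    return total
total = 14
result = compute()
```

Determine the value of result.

Step 1: total is first set to 83, then reassigned to 14.
Step 2: compute() is called after the reassignment, so it looks up the current global total = 14.
Step 3: result = 14

The answer is 14.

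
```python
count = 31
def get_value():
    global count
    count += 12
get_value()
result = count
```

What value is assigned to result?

Step 1: count = 31 globally.
Step 2: get_value() modifies global count: count += 12 = 43.
Step 3: result = 43

The answer is 43.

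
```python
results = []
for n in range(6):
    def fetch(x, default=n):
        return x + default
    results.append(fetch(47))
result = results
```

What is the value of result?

Step 1: Default argument default=n is evaluated at function definition time.
Step 2: Each iteration creates fetch with default = current n value.
Step 3: fetch(47) returns 47 + default. results = [47, 48, 49, 50, 51, 52]

The answer is [47, 48, 49, 50, 51, 52].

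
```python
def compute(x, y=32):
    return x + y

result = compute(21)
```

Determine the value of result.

Step 1: compute(21) uses default y = 32.
Step 2: Returns 21 + 32 = 53.
Step 3: result = 53

The answer is 53.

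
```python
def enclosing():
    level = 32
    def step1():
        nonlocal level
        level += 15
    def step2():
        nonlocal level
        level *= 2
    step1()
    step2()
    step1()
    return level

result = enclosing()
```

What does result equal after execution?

Step 1: level = 32.
Step 2: step1(): level = 32 + 15 = 47.
Step 3: step2(): level = 47 * 2 = 94.
Step 4: step1(): level = 94 + 15 = 109. result = 109

The answer is 109.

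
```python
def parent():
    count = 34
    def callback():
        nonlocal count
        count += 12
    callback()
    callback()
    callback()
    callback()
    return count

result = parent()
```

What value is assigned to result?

Step 1: count starts at 34.
Step 2: callback() is called 4 times, each adding 12.
Step 3: count = 34 + 12 * 4 = 82

The answer is 82.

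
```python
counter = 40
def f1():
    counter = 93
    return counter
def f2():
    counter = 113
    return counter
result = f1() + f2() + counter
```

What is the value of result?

Step 1: Each function shadows global counter with its own local.
Step 2: f1() returns 93, f2() returns 113.
Step 3: Global counter = 40 is unchanged. result = 93 + 113 + 40 = 246

The answer is 246.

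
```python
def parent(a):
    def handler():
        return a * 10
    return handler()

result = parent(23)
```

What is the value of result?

Step 1: parent(23) binds parameter a = 23.
Step 2: handler() accesses a = 23 from enclosing scope.
Step 3: result = 23 * 10 = 230

The answer is 230.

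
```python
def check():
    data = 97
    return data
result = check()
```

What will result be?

Step 1: check() defines data = 97 in its local scope.
Step 2: return data finds the local variable data = 97.
Step 3: result = 97

The answer is 97.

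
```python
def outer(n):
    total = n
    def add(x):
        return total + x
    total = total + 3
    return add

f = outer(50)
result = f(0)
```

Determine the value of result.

Step 1: outer(50) sets total = 50, then total = 50 + 3 = 53.
Step 2: Closures capture by reference, so add sees total = 53.
Step 3: f(0) returns 53 + 0 = 53

The answer is 53.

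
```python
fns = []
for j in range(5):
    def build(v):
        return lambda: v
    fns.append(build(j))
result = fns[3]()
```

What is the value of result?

Step 1: build(j) creates a new scope capturing v = j at call time.
Step 2: fns[3] = build(3), so its lambda captures v = 3.
Step 3: result = 3 (closure factory fixes late binding)

The answer is 3.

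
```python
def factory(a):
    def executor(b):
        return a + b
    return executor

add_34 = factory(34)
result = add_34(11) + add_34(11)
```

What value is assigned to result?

Step 1: add_34 captures a = 34.
Step 2: add_34(11) = 34 + 11 = 45, called twice.
Step 3: result = 45 + 45 = 90

The answer is 90.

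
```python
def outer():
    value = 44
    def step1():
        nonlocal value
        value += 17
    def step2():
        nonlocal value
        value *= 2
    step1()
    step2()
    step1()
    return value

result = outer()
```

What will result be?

Step 1: value = 44.
Step 2: step1(): value = 44 + 17 = 61.
Step 3: step2(): value = 61 * 2 = 122.
Step 4: step1(): value = 122 + 17 = 139. result = 139

The answer is 139.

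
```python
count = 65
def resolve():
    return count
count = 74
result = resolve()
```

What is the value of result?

Step 1: count is first set to 65, then reassigned to 74.
Step 2: resolve() is called after the reassignment, so it looks up the current global count = 74.
Step 3: result = 74

The answer is 74.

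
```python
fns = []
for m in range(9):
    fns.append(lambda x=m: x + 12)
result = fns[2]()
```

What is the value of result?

Step 1: Default argument x=m captures m's value at definition time.
Step 2: fns[2] was defined when m = 2, so x defaults to 2.
Step 3: result = 2 + 12 = 14 (default arg fixes the late binding issue)

The answer is 14.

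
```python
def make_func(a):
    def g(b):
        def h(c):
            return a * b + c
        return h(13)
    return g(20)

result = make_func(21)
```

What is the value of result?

Step 1: a = 21, b = 20, c = 13.
Step 2: h() computes a * b + c = 21 * 20 + 13 = 433.
Step 3: result = 433

The answer is 433.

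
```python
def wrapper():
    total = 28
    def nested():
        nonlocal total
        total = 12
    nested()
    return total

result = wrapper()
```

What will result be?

Step 1: wrapper() sets total = 28.
Step 2: nested() uses nonlocal to reassign total = 12.
Step 3: result = 12

The answer is 12.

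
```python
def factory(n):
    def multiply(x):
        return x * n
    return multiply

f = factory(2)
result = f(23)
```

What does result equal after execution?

Step 1: factory(2) returns multiply closure with n = 2.
Step 2: f(23) computes 23 * 2 = 46.
Step 3: result = 46

The answer is 46.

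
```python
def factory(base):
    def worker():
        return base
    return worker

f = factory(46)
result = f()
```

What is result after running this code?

Step 1: factory(46) creates closure capturing base = 46.
Step 2: f() returns the captured base = 46.
Step 3: result = 46

The answer is 46.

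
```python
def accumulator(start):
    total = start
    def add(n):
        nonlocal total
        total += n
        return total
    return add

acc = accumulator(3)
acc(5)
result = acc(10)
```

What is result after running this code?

Step 1: accumulator(3) creates closure with total = 3.
Step 2: First acc(5): total = 3 + 5 = 8.
Step 3: Second acc(10): total = 8 + 10 = 18. result = 18

The answer is 18.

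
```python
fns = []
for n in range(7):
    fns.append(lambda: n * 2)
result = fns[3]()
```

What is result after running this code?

Step 1: All lambdas reference the same variable n (late binding).
Step 2: After the loop, n = 6. Every lambda returns n * 2.
Step 3: fns[3]() = 6 * 2 = 12

The answer is 12.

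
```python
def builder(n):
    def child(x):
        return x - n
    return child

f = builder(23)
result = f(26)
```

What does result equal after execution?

Step 1: builder(23) creates a closure capturing n = 23.
Step 2: f(26) computes 26 - 23 = 3.
Step 3: result = 3

The answer is 3.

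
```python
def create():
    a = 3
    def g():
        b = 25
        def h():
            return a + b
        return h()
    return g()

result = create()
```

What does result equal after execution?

Step 1: create() defines a = 3. g() defines b = 25.
Step 2: h() accesses both from enclosing scopes: a = 3, b = 25.
Step 3: result = 3 + 25 = 28

The answer is 28.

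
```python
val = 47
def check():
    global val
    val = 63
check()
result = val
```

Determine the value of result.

Step 1: val = 47 globally.
Step 2: check() declares global val and sets it to 63.
Step 3: After check(), global val = 63. result = 63

The answer is 63.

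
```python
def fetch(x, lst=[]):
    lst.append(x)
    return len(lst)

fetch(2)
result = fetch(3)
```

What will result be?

Step 1: Mutable default list persists between calls.
Step 2: First call: lst = [2], len = 1. Second call: lst = [2, 3], len = 2.
Step 3: result = 2

The answer is 2.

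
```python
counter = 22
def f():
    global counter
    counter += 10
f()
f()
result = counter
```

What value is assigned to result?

Step 1: counter = 22.
Step 2: First f(): counter = 22 + 10 = 32.
Step 3: Second f(): counter = 32 + 10 = 42. result = 42

The answer is 42.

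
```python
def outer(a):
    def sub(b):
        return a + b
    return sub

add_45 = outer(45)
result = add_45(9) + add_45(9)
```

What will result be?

Step 1: add_45 captures a = 45.
Step 2: add_45(9) = 45 + 9 = 54, called twice.
Step 3: result = 54 + 54 = 108

The answer is 108.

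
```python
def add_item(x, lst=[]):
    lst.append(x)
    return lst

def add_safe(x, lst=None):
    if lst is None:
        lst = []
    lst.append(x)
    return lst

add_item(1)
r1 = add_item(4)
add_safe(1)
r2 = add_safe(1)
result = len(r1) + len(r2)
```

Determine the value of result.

Step 1: add_item shares mutable default: after 2 calls, lst = [1, 4], len = 2.
Step 2: add_safe creates fresh list each time: r2 = [1], len = 1.
Step 3: result = 2 + 1 = 3

The answer is 3.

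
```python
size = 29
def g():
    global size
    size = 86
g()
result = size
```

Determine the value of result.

Step 1: size = 29 globally.
Step 2: g() declares global size and sets it to 86.
Step 3: After g(), global size = 86. result = 86

The answer is 86.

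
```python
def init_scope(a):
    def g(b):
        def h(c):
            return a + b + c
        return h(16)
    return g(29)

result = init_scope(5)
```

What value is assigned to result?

Step 1: a = 5, b = 29, c = 16 across three nested scopes.
Step 2: h() accesses all three via LEGB rule.
Step 3: result = 5 + 29 + 16 = 50

The answer is 50.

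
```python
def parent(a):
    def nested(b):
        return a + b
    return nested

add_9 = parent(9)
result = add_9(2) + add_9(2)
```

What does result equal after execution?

Step 1: add_9 captures a = 9.
Step 2: add_9(2) = 9 + 2 = 11, called twice.
Step 3: result = 11 + 11 = 22

The answer is 22.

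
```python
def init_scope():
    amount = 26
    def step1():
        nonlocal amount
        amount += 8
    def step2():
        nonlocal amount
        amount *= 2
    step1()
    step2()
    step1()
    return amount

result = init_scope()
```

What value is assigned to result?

Step 1: amount = 26.
Step 2: step1(): amount = 26 + 8 = 34.
Step 3: step2(): amount = 34 * 2 = 68.
Step 4: step1(): amount = 68 + 8 = 76. result = 76

The answer is 76.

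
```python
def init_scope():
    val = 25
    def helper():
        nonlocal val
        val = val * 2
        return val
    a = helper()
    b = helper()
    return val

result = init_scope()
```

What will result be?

Step 1: val starts at 25.
Step 2: First helper(): val = 25 * 2 = 50.
Step 3: Second helper(): val = 50 * 2 = 100.
Step 4: result = 100

The answer is 100.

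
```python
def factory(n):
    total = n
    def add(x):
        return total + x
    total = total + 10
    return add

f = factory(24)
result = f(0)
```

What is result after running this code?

Step 1: factory(24) sets total = 24, then total = 24 + 10 = 34.
Step 2: Closures capture by reference, so add sees total = 34.
Step 3: f(0) returns 34 + 0 = 34

The answer is 34.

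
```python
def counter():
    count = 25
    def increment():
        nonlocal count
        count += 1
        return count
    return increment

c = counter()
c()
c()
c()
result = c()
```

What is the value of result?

Step 1: counter() creates closure with count = 25.
Step 2: Each c() call increments count via nonlocal. After 4 calls: 25 + 4 = 29.
Step 3: result = 29

The answer is 29.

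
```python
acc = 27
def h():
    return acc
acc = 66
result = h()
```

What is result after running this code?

Step 1: acc is first set to 27, then reassigned to 66.
Step 2: h() is called after the reassignment, so it looks up the current global acc = 66.
Step 3: result = 66

The answer is 66.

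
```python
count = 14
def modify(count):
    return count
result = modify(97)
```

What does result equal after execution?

Step 1: Global count = 14.
Step 2: modify(97) takes parameter count = 97, which shadows the global.
Step 3: result = 97

The answer is 97.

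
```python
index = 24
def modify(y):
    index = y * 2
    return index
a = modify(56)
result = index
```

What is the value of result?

Step 1: Global index = 24.
Step 2: modify(56) creates local index = 56 * 2 = 112.
Step 3: Global index unchanged because no global keyword. result = 24

The answer is 24.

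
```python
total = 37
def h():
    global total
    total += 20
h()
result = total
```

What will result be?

Step 1: total = 37 globally.
Step 2: h() modifies global total: total += 20 = 57.
Step 3: result = 57

The answer is 57.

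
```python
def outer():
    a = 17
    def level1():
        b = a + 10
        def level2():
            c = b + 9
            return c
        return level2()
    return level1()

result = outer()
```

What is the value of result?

Step 1: a = 17. b = a + 10 = 27.
Step 2: c = b + 9 = 27 + 9 = 36.
Step 3: result = 36

The answer is 36.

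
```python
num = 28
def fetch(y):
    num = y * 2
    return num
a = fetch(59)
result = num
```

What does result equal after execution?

Step 1: Global num = 28.
Step 2: fetch(59) creates local num = 59 * 2 = 118.
Step 3: Global num unchanged because no global keyword. result = 28

The answer is 28.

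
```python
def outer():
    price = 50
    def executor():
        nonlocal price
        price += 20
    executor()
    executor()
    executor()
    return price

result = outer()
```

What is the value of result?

Step 1: price starts at 50.
Step 2: executor() is called 3 times, each adding 20.
Step 3: price = 50 + 20 * 3 = 110

The answer is 110.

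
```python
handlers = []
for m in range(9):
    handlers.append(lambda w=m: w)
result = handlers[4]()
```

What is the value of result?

Step 1: Default argument w=m captures m's value at each iteration.
Step 2: handlers[4] captured w = 4 when m was 4.
Step 3: result = 4

The answer is 4.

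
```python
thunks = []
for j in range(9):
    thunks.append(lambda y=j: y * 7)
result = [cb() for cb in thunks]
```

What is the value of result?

Step 1: Default arg y=j captures j at each iteration.
Step 2: thunks[k] has y defaulting to k, returns k * 7.
Step 3: result = [0, 7, 14, 21, 28, 35, 42, 49, 56]

The answer is [0, 7, 14, 21, 28, 35, 42, 49, 56].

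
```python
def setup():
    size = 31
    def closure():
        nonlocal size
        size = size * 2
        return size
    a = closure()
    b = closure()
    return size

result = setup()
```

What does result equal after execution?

Step 1: size starts at 31.
Step 2: First closure(): size = 31 * 2 = 62.
Step 3: Second closure(): size = 62 * 2 = 124.
Step 4: result = 124

The answer is 124.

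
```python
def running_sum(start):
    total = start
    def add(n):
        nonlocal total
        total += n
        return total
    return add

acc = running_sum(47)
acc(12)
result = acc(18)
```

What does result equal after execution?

Step 1: running_sum(47) creates closure with total = 47.
Step 2: First acc(12): total = 47 + 12 = 59.
Step 3: Second acc(18): total = 59 + 18 = 77. result = 77

The answer is 77.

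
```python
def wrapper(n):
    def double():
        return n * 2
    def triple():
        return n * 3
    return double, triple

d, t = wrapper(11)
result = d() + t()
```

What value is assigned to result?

Step 1: Both closures capture the same n = 11.
Step 2: d() = 11 * 2 = 22, t() = 11 * 3 = 33.
Step 3: result = 22 + 33 = 55

The answer is 55.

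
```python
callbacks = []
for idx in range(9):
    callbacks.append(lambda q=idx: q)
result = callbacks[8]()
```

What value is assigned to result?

Step 1: Default argument q=idx captures idx's value at each iteration.
Step 2: callbacks[8] captured q = 8 when idx was 8.
Step 3: result = 8

The answer is 8.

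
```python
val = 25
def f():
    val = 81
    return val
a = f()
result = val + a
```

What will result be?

Step 1: Global val = 25. f() returns local val = 81.
Step 2: a = 81. Global val still = 25.
Step 3: result = 25 + 81 = 106

The answer is 106.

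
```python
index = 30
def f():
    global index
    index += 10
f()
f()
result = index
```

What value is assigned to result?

Step 1: index = 30.
Step 2: First f(): index = 30 + 10 = 40.
Step 3: Second f(): index = 40 + 10 = 50. result = 50

The answer is 50.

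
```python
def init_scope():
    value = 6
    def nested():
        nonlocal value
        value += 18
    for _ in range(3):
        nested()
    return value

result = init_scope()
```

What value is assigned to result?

Step 1: value = 6.
Step 2: nested() is called 3 times in a loop, each adding 18 via nonlocal.
Step 3: value = 6 + 18 * 3 = 60

The answer is 60.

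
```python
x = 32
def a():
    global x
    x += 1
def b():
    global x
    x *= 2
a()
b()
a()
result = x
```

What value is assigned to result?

Step 1: x = 32.
Step 2: a(): x = 32 + 1 = 33.
Step 3: b(): x = 33 * 2 = 66.
Step 4: a(): x = 66 + 1 = 67

The answer is 67.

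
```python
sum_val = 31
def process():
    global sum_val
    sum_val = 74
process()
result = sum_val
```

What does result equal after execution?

Step 1: sum_val = 31 globally.
Step 2: process() declares global sum_val and sets it to 74.
Step 3: After process(), global sum_val = 74. result = 74

The answer is 74.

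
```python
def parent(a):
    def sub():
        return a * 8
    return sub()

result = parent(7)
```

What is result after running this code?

Step 1: parent(7) binds parameter a = 7.
Step 2: sub() accesses a = 7 from enclosing scope.
Step 3: result = 7 * 8 = 56

The answer is 56.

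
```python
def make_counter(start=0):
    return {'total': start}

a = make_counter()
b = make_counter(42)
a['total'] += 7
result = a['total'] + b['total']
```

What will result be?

Step 1: make_counter() returns a new dict each call (immutable default 0).
Step 2: a = {'total': 0}, b = {'total': 42}.
Step 3: a['total'] += 7 = 7. result = 7 + 42 = 49

The answer is 49.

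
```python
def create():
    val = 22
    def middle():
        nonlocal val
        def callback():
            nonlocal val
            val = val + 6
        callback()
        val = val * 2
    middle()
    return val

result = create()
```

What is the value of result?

Step 1: val = 22.
Step 2: callback() adds 6: val = 22 + 6 = 28.
Step 3: middle() doubles: val = 28 * 2 = 56.
Step 4: result = 56

The answer is 56.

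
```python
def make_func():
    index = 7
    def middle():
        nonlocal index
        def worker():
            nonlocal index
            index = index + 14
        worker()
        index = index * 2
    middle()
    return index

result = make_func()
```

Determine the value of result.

Step 1: index = 7.
Step 2: worker() adds 14: index = 7 + 14 = 21.
Step 3: middle() doubles: index = 21 * 2 = 42.
Step 4: result = 42

The answer is 42.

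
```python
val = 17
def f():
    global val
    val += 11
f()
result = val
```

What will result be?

Step 1: val = 17 globally.
Step 2: f() modifies global val: val += 11 = 28.
Step 3: result = 28

The answer is 28.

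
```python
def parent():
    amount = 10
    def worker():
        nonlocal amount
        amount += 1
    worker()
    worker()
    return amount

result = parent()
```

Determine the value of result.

Step 1: amount starts at 10.
Step 2: worker() is called 2 times, each adding 1.
Step 3: amount = 10 + 1 * 2 = 12

The answer is 12.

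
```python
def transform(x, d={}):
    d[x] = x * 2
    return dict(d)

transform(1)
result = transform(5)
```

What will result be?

Step 1: Mutable default dict is shared across calls.
Step 2: First call adds 1: 2. Second call adds 5: 10.
Step 3: result = {1: 2, 5: 10}

The answer is {1: 2, 5: 10}.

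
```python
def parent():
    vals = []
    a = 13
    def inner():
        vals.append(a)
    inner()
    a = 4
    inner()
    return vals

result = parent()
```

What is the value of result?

Step 1: a = 13. inner() appends current a to vals.
Step 2: First inner(): appends 13. Then a = 4.
Step 3: Second inner(): appends 4 (closure sees updated a). result = [13, 4]

The answer is [13, 4].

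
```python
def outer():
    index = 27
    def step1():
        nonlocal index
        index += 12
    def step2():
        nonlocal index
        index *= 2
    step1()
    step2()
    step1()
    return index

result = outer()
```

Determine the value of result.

Step 1: index = 27.
Step 2: step1(): index = 27 + 12 = 39.
Step 3: step2(): index = 39 * 2 = 78.
Step 4: step1(): index = 78 + 12 = 90. result = 90

The answer is 90.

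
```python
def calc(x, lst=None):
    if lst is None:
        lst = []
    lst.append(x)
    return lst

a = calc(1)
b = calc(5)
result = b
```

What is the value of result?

Step 1: None default with guard creates a NEW list each call.
Step 2: a = [1] (fresh list). b = [5] (another fresh list).
Step 3: result = [5] (this is the fix for mutable default)

The answer is [5].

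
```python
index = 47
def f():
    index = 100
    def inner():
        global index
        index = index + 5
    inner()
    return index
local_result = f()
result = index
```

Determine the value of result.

Step 1: Global index = 47. f() creates local index = 100.
Step 2: inner() declares global index and adds 5: global index = 47 + 5 = 52.
Step 3: f() returns its local index = 100 (unaffected by inner).
Step 4: result = global index = 52

The answer is 52.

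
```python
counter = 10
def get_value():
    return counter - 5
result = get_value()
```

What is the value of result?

Step 1: counter = 10 is defined globally.
Step 2: get_value() looks up counter from global scope = 10, then computes 10 - 5 = 5.
Step 3: result = 5

The answer is 5.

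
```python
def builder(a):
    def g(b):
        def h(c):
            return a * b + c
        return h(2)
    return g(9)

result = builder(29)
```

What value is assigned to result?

Step 1: a = 29, b = 9, c = 2.
Step 2: h() computes a * b + c = 29 * 9 + 2 = 263.
Step 3: result = 263

The answer is 263.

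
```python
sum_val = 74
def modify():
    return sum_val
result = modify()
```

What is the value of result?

Step 1: sum_val = 74 is defined in the global scope.
Step 2: modify() looks up sum_val. No local sum_val exists, so Python checks the global scope via LEGB rule and finds sum_val = 74.
Step 3: result = 74

The answer is 74.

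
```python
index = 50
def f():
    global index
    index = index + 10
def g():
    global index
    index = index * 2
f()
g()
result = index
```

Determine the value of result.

Step 1: index = 50.
Step 2: f() adds 10: index = 50 + 10 = 60.
Step 3: g() doubles: index = 60 * 2 = 120.
Step 4: result = 120

The answer is 120.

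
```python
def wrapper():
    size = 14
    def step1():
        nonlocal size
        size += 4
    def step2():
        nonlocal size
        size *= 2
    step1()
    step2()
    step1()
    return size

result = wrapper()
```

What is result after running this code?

Step 1: size = 14.
Step 2: step1(): size = 14 + 4 = 18.
Step 3: step2(): size = 18 * 2 = 36.
Step 4: step1(): size = 36 + 4 = 40. result = 40

The answer is 40.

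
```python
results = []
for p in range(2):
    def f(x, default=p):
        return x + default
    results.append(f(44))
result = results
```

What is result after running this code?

Step 1: Default argument default=p is evaluated at function definition time.
Step 2: Each iteration creates f with default = current p value.
Step 3: f(44) returns 44 + default. results = [44, 45]

The answer is [44, 45].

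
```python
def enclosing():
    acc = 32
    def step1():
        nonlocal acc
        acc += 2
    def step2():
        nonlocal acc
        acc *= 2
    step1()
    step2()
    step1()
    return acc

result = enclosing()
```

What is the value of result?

Step 1: acc = 32.
Step 2: step1(): acc = 32 + 2 = 34.
Step 3: step2(): acc = 34 * 2 = 68.
Step 4: step1(): acc = 68 + 2 = 70. result = 70

The answer is 70.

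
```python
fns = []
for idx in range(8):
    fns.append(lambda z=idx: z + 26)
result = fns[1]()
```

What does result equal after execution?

Step 1: Default argument z=idx captures idx's value at definition time.
Step 2: fns[1] was defined when idx = 1, so z defaults to 1.
Step 3: result = 1 + 26 = 27 (default arg fixes the late binding issue)

The answer is 27.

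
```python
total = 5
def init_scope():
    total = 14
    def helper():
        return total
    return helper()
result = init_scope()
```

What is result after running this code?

Step 1: total = 5 globally, but init_scope() defines total = 14 locally.
Step 2: helper() looks up total. Not in local scope, so checks enclosing scope (init_scope) and finds total = 14.
Step 3: result = 14

The answer is 14.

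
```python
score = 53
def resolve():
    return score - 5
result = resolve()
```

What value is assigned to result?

Step 1: score = 53 is defined globally.
Step 2: resolve() looks up score from global scope = 53, then computes 53 - 5 = 48.
Step 3: result = 48

The answer is 48.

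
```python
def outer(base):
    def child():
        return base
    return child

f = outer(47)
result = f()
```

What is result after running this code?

Step 1: outer(47) creates closure capturing base = 47.
Step 2: f() returns the captured base = 47.
Step 3: result = 47

The answer is 47.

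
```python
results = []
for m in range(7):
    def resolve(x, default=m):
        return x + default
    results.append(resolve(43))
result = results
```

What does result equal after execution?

Step 1: Default argument default=m is evaluated at function definition time.
Step 2: Each iteration creates resolve with default = current m value.
Step 3: resolve(43) returns 43 + default. results = [43, 44, 45, 46, 47, 48, 49]

The answer is [43, 44, 45, 46, 47, 48, 49].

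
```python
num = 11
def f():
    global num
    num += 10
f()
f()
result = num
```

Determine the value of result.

Step 1: num = 11.
Step 2: First f(): num = 11 + 10 = 21.
Step 3: Second f(): num = 21 + 10 = 31. result = 31

The answer is 31.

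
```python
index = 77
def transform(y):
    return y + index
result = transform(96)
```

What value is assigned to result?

Step 1: index = 77 is defined globally.
Step 2: transform(96) uses parameter y = 96 and looks up index from global scope = 77.
Step 3: result = 96 + 77 = 173

The answer is 173.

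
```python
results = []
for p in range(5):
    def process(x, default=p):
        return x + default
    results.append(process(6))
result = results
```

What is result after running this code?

Step 1: Default argument default=p is evaluated at function definition time.
Step 2: Each iteration creates process with default = current p value.
Step 3: process(6) returns 6 + default. results = [6, 7, 8, 9, 10]

The answer is [6, 7, 8, 9, 10].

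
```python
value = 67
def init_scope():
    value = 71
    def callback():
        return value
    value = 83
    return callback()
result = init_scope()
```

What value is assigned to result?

Step 1: init_scope() sets value = 71, then later value = 83.
Step 2: callback() is called after value is reassigned to 83. Closures capture variables by reference, not by value.
Step 3: result = 83

The answer is 83.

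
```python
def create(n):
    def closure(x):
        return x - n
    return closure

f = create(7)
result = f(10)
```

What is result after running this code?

Step 1: create(7) creates a closure capturing n = 7.
Step 2: f(10) computes 10 - 7 = 3.
Step 3: result = 3

The answer is 3.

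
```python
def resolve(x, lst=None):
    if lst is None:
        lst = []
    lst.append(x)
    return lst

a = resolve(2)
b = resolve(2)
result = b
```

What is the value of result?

Step 1: None default with guard creates a NEW list each call.
Step 2: a = [2] (fresh list). b = [2] (another fresh list).
Step 3: result = [2] (this is the fix for mutable default)

The answer is [2].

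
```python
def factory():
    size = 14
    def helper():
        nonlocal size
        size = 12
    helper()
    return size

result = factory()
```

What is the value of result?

Step 1: factory() sets size = 14.
Step 2: helper() uses nonlocal to reassign size = 12.
Step 3: result = 12

The answer is 12.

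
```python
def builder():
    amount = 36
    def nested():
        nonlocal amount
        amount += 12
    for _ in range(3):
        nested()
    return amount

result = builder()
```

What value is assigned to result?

Step 1: amount = 36.
Step 2: nested() is called 3 times in a loop, each adding 12 via nonlocal.
Step 3: amount = 36 + 12 * 3 = 72

The answer is 72.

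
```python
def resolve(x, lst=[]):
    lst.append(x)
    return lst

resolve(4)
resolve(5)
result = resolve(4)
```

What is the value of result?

Step 1: Mutable default argument gotcha! The list [] is created once.
Step 2: Each call appends to the SAME list: [4], [4, 5], [4, 5, 4].
Step 3: result = [4, 5, 4]

The answer is [4, 5, 4].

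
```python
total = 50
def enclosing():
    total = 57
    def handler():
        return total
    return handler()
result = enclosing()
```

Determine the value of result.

Step 1: total = 50 globally, but enclosing() defines total = 57 locally.
Step 2: handler() looks up total. Not in local scope, so checks enclosing scope (enclosing) and finds total = 57.
Step 3: result = 57

The answer is 57.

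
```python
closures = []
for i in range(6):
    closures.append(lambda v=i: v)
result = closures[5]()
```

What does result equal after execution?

Step 1: Default argument v=i captures i's value at each iteration.
Step 2: closures[5] captured v = 5 when i was 5.
Step 3: result = 5

The answer is 5.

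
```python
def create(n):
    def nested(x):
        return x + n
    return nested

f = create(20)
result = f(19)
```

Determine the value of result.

Step 1: create(20) creates a closure that captures n = 20.
Step 2: f(19) calls the closure with x = 19, returning 19 + 20 = 39.
Step 3: result = 39

The answer is 39.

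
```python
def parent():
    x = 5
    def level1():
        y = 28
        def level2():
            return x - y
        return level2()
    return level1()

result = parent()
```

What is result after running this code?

Step 1: x = 5 in parent. y = 28 in level1.
Step 2: level2() reads x = 5 and y = 28 from enclosing scopes.
Step 3: result = 5 - 28 = -23

The answer is -23.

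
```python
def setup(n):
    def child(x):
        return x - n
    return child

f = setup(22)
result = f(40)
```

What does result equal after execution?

Step 1: setup(22) creates a closure capturing n = 22.
Step 2: f(40) computes 40 - 22 = 18.
Step 3: result = 18

The answer is 18.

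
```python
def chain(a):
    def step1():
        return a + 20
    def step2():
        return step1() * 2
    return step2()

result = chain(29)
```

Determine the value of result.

Step 1: chain(29) captures a = 29.
Step 2: step2() calls step1() which returns 29 + 20 = 49.
Step 3: step2() returns 49 * 2 = 98

The answer is 98.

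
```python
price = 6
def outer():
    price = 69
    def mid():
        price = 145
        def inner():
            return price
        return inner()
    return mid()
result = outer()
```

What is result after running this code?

Step 1: Three levels of shadowing: global 6, outer 69, mid 145.
Step 2: inner() finds price = 145 in enclosing mid() scope.
Step 3: result = 145

The answer is 145.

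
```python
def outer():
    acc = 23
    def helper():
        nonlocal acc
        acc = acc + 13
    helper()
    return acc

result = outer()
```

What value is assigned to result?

Step 1: outer() sets acc = 23.
Step 2: helper() uses nonlocal to modify acc in outer's scope: acc = 23 + 13 = 36.
Step 3: outer() returns the modified acc = 36

The answer is 36.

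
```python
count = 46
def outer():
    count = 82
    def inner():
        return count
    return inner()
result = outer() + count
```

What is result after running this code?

Step 1: Global count = 46. outer() shadows with count = 82.
Step 2: inner() returns enclosing count = 82. outer() = 82.
Step 3: result = 82 + global count (46) = 128

The answer is 128.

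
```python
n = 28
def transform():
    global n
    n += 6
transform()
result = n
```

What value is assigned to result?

Step 1: n = 28 globally.
Step 2: transform() modifies global n: n += 6 = 34.
Step 3: result = 34

The answer is 34.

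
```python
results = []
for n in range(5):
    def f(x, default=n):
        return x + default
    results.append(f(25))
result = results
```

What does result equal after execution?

Step 1: Default argument default=n is evaluated at function definition time.
Step 2: Each iteration creates f with default = current n value.
Step 3: f(25) returns 25 + default. results = [25, 26, 27, 28, 29]

The answer is [25, 26, 27, 28, 29].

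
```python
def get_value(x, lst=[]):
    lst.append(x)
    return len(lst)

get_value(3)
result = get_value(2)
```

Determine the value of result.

Step 1: Mutable default list persists between calls.
Step 2: First call: lst = [3], len = 1. Second call: lst = [3, 2], len = 2.
Step 3: result = 2

The answer is 2.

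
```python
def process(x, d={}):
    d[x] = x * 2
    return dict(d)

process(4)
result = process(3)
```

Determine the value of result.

Step 1: Mutable default dict is shared across calls.
Step 2: First call adds 4: 8. Second call adds 3: 6.
Step 3: result = {4: 8, 3: 6}

The answer is {4: 8, 3: 6}.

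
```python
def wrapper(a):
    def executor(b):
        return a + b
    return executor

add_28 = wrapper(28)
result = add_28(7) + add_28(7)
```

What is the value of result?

Step 1: add_28 captures a = 28.
Step 2: add_28(7) = 28 + 7 = 35, called twice.
Step 3: result = 35 + 35 = 70

The answer is 70.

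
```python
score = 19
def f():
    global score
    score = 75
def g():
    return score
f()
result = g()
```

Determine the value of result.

Step 1: score = 19.
Step 2: f() sets global score = 75.
Step 3: g() reads global score = 75. result = 75

The answer is 75.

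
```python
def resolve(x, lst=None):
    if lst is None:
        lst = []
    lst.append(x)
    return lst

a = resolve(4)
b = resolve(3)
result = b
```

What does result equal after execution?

Step 1: None default with guard creates a NEW list each call.
Step 2: a = [4] (fresh list). b = [3] (another fresh list).
Step 3: result = [3] (this is the fix for mutable default)

The answer is [3].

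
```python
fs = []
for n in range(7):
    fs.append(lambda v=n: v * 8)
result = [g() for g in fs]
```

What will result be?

Step 1: Default arg v=n captures n at each iteration.
Step 2: fs[k] has v defaulting to k, returns k * 8.
Step 3: result = [0, 8, 16, 24, 32, 40, 48]

The answer is [0, 8, 16, 24, 32, 40, 48].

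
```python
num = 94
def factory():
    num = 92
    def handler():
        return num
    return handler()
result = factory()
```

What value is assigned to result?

Step 1: num = 94 globally, but factory() defines num = 92 locally.
Step 2: handler() looks up num. Not in local scope, so checks enclosing scope (factory) and finds num = 92.
Step 3: result = 92

The answer is 92.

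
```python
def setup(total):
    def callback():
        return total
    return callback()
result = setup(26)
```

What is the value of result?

Step 1: setup(26) binds parameter total = 26.
Step 2: callback() looks up total in enclosing scope and finds the parameter total = 26.
Step 3: result = 26

The answer is 26.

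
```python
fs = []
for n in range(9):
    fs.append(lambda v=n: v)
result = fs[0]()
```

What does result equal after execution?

Step 1: Default argument v=n captures n's value at each iteration.
Step 2: fs[0] captured v = 0 when n was 0.
Step 3: result = 0

The answer is 0.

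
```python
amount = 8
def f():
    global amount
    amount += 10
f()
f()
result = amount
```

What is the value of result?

Step 1: amount = 8.
Step 2: First f(): amount = 8 + 10 = 18.
Step 3: Second f(): amount = 18 + 10 = 28. result = 28

The answer is 28.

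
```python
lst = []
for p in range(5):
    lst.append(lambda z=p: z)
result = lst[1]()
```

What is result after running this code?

Step 1: Default argument z=p captures p's value at each iteration.
Step 2: lst[1] captured z = 1 when p was 1.
Step 3: result = 1

The answer is 1.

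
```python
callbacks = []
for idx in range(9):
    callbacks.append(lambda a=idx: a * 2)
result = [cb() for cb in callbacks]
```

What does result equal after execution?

Step 1: Default arg a=idx captures idx at each iteration.
Step 2: callbacks[k] has a defaulting to k, returns k * 2.
Step 3: result = [0, 2, 4, 6, 8, 10, 12, 14, 16]

The answer is [0, 2, 4, 6, 8, 10, 12, 14, 16].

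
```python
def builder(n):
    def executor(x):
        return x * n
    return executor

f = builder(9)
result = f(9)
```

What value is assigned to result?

Step 1: builder(9) creates a closure capturing n = 9.
Step 2: f(9) computes 9 * 9 = 81.
Step 3: result = 81

The answer is 81.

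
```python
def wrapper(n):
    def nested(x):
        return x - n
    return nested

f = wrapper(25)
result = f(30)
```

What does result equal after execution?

Step 1: wrapper(25) creates a closure capturing n = 25.
Step 2: f(30) computes 30 - 25 = 5.
Step 3: result = 5

The answer is 5.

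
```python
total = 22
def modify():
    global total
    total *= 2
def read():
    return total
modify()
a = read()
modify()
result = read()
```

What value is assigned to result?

Step 1: total = 22.
Step 2: First modify(): total = 22 * 2 = 44.
Step 3: Second modify(): total = 44 * 2 = 88.
Step 4: read() returns 88

The answer is 88.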